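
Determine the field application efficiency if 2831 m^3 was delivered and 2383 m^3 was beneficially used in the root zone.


Ea = V_root / V_field * 100 = 2383 / 2831 * 100 = 84.1752%

84.1752 %


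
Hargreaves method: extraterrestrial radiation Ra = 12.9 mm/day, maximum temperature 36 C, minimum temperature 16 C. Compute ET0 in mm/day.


Tmean = (Tmax + Tmin)/2 = (36 + 16)/2 = 26.0
ET0 = 0.0023 * 12.9 * (26.0 + 17.8) * sqrt(36 - 16)
ET0 = 0.0023 * 12.9 * 43.8 * 4.472136

5.8117 mm/day


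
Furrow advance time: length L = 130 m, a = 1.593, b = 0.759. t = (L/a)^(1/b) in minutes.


t = (L/a)^(1/b)
t = (130/1.593)^(1/0.759)
t = 81.607031^(1/0.759)

330.1757 min


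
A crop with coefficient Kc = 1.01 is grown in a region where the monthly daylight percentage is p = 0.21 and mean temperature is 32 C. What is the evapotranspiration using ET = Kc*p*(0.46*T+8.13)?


ET = Kc * p * (0.46*T + 8.13)
ET = 1.01 * 0.21 * (0.46*32 + 8.13)
ET = 1.01 * 0.21 * 22.8500

4.8465 mm/day


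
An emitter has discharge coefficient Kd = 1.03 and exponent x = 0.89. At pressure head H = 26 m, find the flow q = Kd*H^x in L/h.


q = Kd * H^x = 1.03 * 26^0.89 = 1.03 * 18.168801

18.7139 L/h


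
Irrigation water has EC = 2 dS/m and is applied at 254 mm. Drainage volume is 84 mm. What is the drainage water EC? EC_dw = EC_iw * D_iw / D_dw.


EC_dw = EC_iw * D_iw / D_dw
EC_dw = 2 * 254 / 84
EC_dw = 508 / 84

6.0476 dS/m


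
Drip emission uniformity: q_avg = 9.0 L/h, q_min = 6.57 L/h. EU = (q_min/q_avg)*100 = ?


EU = (q_min/q_avg)*100 = (6.57/9.0)*100 = 73.0000%

73.0000 %


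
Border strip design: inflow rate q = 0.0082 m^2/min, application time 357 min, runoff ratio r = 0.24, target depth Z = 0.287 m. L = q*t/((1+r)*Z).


L = q*t/((1+r)*Z)
L = 0.0082*357/((1+0.24)*0.287)
L = 2.9274/0.35588

8.2258 m


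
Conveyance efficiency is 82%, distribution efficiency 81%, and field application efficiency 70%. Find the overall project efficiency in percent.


Ec = 0.82, Eb = 0.81, Ea = 0.7
E = 0.82 * 0.81 * 0.7 * 100 = 46.4940%

46.4940 %


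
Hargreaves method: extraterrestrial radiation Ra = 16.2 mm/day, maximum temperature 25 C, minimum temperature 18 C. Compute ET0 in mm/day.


Tmean = (Tmax + Tmin)/2 = (25 + 18)/2 = 21.5
ET0 = 0.0023 * 16.2 * (21.5 + 17.8) * sqrt(25 - 18)
ET0 = 0.0023 * 16.2 * 39.3 * 2.645751

3.8742 mm/day


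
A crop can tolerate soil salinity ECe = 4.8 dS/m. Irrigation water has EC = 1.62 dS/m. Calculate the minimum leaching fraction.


LR = ECiw / (5*ECe - ECiw)
LR = 1.62 / (5*4.8 - 1.62)
LR = 1.62 / 22.3800

0.0724


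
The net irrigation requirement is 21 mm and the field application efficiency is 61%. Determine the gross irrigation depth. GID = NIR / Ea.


Ea = 61% = 0.61
GID = NIR / Ea = 21 / 0.61 = 34.4262 mm

34.4262 mm


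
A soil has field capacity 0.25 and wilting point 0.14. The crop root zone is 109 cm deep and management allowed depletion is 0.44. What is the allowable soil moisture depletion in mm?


SMD = (FC - PWP) * d * MAD * 10
SMD = (0.25 - 0.14) * 109 * 0.44 * 10
SMD = 0.1100 * 109 * 0.44 * 10

52.7560 mm


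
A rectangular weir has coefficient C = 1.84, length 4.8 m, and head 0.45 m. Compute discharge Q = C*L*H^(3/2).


Q = C * L * H^(3/2) = 1.84 * 4.8 * 0.45^1.5 = 1.84 * 4.8 * 0.301869

2.6661 m^3/s


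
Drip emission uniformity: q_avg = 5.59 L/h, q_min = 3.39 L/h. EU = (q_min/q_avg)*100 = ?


EU = (q_min/q_avg)*100 = (3.39/5.59)*100 = 60.6440%

60.6440 %


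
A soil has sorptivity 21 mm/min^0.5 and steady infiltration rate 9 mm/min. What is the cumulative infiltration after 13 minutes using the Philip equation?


F = S*sqrt(t) + A*t
F = 21*sqrt(13) + 9*13
F = 21*3.605551 + 117

192.7166 mm


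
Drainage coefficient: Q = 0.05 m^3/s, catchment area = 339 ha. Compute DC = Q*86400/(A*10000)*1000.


DC = Q * 86400 / (A * 10000) * 1000
DC = 0.05 * 86400 / (339 * 10000) * 1000
DC = 4320000.0000 / 3390000

1.2743 mm/day


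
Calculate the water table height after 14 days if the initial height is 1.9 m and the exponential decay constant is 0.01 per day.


m = m0 * exp(-k*t)
m = 1.9 * exp(-0.01 * 14)
m = 1.9 * exp(-0.1400)

1.6518 m


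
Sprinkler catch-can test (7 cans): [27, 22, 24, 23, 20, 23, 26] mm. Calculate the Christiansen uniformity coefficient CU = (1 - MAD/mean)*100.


mean = 23.571429 mm
MAD = 1.795918 mm
CU = (1 - 1.795918/23.571429)*100

92.3810 %


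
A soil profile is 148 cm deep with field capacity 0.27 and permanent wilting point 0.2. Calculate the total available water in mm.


AWC = (FC - PWP) * d * 10
AWC = (0.27 - 0.2) * 148 * 10
AWC = 0.0700 * 148 * 10

103.6000 mm


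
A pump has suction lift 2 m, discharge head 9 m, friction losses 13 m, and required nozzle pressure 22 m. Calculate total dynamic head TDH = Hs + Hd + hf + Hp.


TDH = Hs + Hd + hf + Hp = 2 + 9 + 13 + 22 = 46

46 m


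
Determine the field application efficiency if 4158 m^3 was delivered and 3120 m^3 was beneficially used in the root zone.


Ea = V_root / V_field * 100 = 3120 / 4158 * 100 = 75.0361%

75.0361 %


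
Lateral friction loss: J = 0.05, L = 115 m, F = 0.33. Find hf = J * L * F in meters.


hf = J * L * F = 0.05 * 115 * 0.33 = 1.8975 m

1.8975 m


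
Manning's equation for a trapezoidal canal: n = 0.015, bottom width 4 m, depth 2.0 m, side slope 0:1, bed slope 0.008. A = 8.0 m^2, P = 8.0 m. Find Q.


R = A/P = 8.0/8.0 = 1.000000
Q = (1/0.015) * 8.0 * 1.000000^(2/3) * 0.008^0.5

47.7028 m^3/s


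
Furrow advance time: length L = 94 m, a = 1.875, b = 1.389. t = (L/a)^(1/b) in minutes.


t = (L/a)^(1/b)
t = (94/1.875)^(1/1.389)
t = 50.133333^(1/1.389)

16.7492 min


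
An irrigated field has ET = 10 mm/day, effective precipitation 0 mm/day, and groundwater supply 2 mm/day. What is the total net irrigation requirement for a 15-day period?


Daily deficit = ET - Pe - GW = 10 - 0 - 2 = 8 mm/day
NIR = 8 * 15 = 120 mm

120.0000 mm


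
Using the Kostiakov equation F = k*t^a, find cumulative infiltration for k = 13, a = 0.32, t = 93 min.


F = k * t^a = 13 * 93^0.32
F = 13 * 4.264956

55.4444 mm


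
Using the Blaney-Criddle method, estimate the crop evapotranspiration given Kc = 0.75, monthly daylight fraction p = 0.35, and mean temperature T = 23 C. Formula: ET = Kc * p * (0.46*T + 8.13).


ET = Kc * p * (0.46*T + 8.13)
ET = 0.75 * 0.35 * (0.46*23 + 8.13)
ET = 0.75 * 0.35 * 18.7100

4.9114 mm/day


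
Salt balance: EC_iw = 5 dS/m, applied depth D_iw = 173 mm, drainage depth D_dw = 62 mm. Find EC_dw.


EC_dw = EC_iw * D_iw / D_dw
EC_dw = 5 * 173 / 62
EC_dw = 865 / 62

13.9516 dS/m


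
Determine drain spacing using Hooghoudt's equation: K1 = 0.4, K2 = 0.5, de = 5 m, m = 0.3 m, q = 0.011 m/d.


S^2 = 8*K2*de*m/q + 4*K1*m^2/q
S^2 = 8*0.5*5*0.3/0.011 + 4*0.4*0.3^2/0.011
S = sqrt(558.5455)

23.6336 m


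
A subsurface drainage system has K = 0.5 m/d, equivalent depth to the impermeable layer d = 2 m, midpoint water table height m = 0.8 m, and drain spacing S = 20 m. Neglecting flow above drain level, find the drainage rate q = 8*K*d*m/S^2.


q = 8*K*d*m/S^2
q = 8*0.5*2*0.8/20^2
q = 6.4000 / 400

0.0160 m/d


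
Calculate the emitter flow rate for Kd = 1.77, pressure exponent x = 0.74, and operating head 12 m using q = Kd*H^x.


q = Kd * H^x = 1.77 * 12^0.74 = 1.77 * 6.289181

11.1319 L/h


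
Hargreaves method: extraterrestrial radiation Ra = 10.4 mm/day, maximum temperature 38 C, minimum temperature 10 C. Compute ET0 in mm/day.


Tmean = (Tmax + Tmin)/2 = (38 + 10)/2 = 24.0
ET0 = 0.0023 * 10.4 * (24.0 + 17.8) * sqrt(38 - 10)
ET0 = 0.0023 * 10.4 * 41.8 * 5.291503

5.2907 mm/day


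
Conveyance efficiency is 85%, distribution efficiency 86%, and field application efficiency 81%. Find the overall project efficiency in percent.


Ec = 0.85, Eb = 0.86, Ea = 0.81
E = 0.85 * 0.86 * 0.81 * 100 = 59.2110%

59.2110 %


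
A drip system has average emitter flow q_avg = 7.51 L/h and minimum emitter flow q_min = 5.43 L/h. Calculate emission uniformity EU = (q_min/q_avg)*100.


EU = (q_min/q_avg)*100 = (5.43/7.51)*100 = 72.3036%

72.3036 %


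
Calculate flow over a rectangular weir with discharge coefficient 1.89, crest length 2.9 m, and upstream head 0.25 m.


Q = C * L * H^(3/2) = 1.89 * 2.9 * 0.25^1.5 = 1.89 * 2.9 * 0.125000

0.6851 m^3/s


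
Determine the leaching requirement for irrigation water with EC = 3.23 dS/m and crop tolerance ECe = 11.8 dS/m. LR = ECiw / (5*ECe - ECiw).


LR = ECiw / (5*ECe - ECiw)
LR = 3.23 / (5*11.8 - 3.23)
LR = 3.23 / 55.7700

0.0579


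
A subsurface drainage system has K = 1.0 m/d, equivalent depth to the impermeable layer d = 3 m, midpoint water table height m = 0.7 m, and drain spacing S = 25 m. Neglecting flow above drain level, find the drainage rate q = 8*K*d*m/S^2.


q = 8*K*d*m/S^2
q = 8*1.0*3*0.7/25^2
q = 16.8000 / 625

0.0269 m/d


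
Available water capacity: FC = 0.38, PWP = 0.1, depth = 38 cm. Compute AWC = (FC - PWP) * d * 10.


AWC = (FC - PWP) * d * 10
AWC = (0.38 - 0.1) * 38 * 10
AWC = 0.2800 * 38 * 10

106.4000 mm


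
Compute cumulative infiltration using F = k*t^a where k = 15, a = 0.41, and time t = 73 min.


F = k * t^a = 15 * 73^0.41
F = 15 * 5.807141

87.1071 mm


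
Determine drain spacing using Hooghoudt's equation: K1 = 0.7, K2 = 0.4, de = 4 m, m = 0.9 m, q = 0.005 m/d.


S^2 = 8*K2*de*m/q + 4*K1*m^2/q
S^2 = 8*0.4*4*0.9/0.005 + 4*0.7*0.9^2/0.005
S = sqrt(2757.6000)

52.5129 m


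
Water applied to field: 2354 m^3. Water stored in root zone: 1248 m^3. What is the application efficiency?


Ea = V_root / V_field * 100 = 1248 / 2354 * 100 = 53.0161%

53.0161 %


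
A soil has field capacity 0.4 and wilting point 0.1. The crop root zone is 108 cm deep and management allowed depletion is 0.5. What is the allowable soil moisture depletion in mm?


SMD = (FC - PWP) * d * MAD * 10
SMD = (0.4 - 0.1) * 108 * 0.5 * 10
SMD = 0.3000 * 108 * 0.5 * 10

162.0000 mm


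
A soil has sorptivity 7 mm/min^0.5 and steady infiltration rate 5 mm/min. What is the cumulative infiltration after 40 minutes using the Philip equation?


F = S*sqrt(t) + A*t
F = 7*sqrt(40) + 5*40
F = 7*6.324555 + 200

244.2719 mm


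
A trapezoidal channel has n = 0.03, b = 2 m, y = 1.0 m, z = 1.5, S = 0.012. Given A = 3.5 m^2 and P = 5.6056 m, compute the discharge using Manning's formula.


R = A/P = 3.5/5.6056 = 0.624376
Q = (1/0.03) * 3.5 * 0.624376^(2/3) * 0.012^0.5

9.3362 m^3/s


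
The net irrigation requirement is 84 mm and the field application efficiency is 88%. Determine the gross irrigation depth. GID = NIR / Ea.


Ea = 88% = 0.88
GID = NIR / Ea = 84 / 0.88 = 95.4545 mm

95.4545 mm


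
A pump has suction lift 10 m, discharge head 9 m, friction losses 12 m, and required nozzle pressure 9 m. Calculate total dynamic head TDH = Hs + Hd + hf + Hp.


TDH = Hs + Hd + hf + Hp = 10 + 9 + 12 + 9 = 40

40 m


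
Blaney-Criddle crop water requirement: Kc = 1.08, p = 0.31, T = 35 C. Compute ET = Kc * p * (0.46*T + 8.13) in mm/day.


ET = Kc * p * (0.46*T + 8.13)
ET = 1.08 * 0.31 * (0.46*35 + 8.13)
ET = 1.08 * 0.31 * 24.2300

8.1122 mm/day


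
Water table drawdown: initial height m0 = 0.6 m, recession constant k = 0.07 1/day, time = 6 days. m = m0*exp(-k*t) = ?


m = m0 * exp(-k*t)
m = 0.6 * exp(-0.07 * 6)
m = 0.6 * exp(-0.4200)

0.3942 m


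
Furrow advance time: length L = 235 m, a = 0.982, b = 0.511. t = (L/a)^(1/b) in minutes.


t = (L/a)^(1/b)
t = (235/0.982)^(1/0.511)
t = 239.307536^(1/0.511)

45236.8054 min


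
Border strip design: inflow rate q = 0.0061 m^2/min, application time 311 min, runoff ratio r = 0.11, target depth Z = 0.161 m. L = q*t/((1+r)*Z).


L = q*t/((1+r)*Z)
L = 0.0061*311/((1+0.11)*0.161)
L = 1.8971/0.17871

10.6155 m


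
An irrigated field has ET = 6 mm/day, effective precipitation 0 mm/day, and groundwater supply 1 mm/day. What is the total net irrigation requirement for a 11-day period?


Daily deficit = ET - Pe - GW = 6 - 0 - 1 = 5 mm/day
NIR = 5 * 11 = 55 mm

55.0000 mm


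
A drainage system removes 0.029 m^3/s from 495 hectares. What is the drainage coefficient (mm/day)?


DC = Q * 86400 / (A * 10000) * 1000
DC = 0.029 * 86400 / (495 * 10000) * 1000
DC = 2505600.0000 / 4950000

0.5062 mm/day


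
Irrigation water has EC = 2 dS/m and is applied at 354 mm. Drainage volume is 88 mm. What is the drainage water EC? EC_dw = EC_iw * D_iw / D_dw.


EC_dw = EC_iw * D_iw / D_dw
EC_dw = 2 * 354 / 88
EC_dw = 708 / 88

8.0455 dS/m


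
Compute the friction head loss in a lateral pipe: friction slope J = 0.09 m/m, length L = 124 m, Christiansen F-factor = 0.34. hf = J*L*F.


hf = J * L * F = 0.09 * 124 * 0.34 = 3.7944 m

3.7944 m


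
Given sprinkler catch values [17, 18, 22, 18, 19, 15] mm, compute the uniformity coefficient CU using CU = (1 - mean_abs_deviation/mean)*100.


mean = 18.166667 mm
MAD = 1.555556 mm
CU = (1 - 1.555556/18.166667)*100

91.4373 %


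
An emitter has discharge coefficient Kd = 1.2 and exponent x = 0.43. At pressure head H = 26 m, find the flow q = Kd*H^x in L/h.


q = Kd * H^x = 1.2 * 26^0.43 = 1.2 * 4.059182

4.8710 L/h


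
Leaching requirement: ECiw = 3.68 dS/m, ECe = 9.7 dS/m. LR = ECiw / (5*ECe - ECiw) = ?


LR = ECiw / (5*ECe - ECiw)
LR = 3.68 / (5*9.7 - 3.68)
LR = 3.68 / 44.8200

0.0821


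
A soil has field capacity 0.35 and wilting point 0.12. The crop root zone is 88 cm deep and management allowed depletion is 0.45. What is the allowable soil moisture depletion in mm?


SMD = (FC - PWP) * d * MAD * 10
SMD = (0.35 - 0.12) * 88 * 0.45 * 10
SMD = 0.2300 * 88 * 0.45 * 10

91.0800 mm


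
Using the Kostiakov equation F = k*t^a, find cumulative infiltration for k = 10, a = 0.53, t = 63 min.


F = k * t^a = 10 * 63^0.53
F = 10 * 8.987740

89.8774 mm


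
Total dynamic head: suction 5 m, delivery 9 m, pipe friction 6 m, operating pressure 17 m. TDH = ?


TDH = Hs + Hd + hf + Hp = 5 + 9 + 6 + 17 = 37

37 m


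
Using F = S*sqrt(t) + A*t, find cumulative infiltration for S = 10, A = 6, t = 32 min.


F = S*sqrt(t) + A*t
F = 10*sqrt(32) + 6*32
F = 10*5.656854 + 192

248.5685 mm


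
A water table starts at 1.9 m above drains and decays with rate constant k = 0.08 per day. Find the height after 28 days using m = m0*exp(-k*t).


m = m0 * exp(-k*t)
m = 1.9 * exp(-0.08 * 28)
m = 1.9 * exp(-2.2400)

0.2023 m


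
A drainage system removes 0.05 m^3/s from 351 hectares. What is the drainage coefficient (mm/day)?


DC = Q * 86400 / (A * 10000) * 1000
DC = 0.05 * 86400 / (351 * 10000) * 1000
DC = 4320000.0000 / 3510000

1.2308 mm/day


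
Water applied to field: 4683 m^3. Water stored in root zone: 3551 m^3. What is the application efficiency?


Ea = V_root / V_field * 100 = 3551 / 4683 * 100 = 75.8275%

75.8275 %


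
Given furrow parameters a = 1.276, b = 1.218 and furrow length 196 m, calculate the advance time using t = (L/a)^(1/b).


t = (L/a)^(1/b)
t = (196/1.276)^(1/1.218)
t = 153.605016^(1/1.218)

62.3847 min


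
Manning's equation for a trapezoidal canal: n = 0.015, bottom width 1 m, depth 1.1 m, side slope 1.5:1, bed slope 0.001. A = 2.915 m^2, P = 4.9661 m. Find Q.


R = A/P = 2.915/4.9661 = 0.586980
Q = (1/0.015) * 2.915 * 0.586980^(2/3) * 0.001^0.5

4.3082 m^3/s


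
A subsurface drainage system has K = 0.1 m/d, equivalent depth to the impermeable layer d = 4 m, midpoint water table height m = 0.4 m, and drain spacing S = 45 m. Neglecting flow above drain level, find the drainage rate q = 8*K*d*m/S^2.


q = 8*K*d*m/S^2
q = 8*0.1*4*0.4/45^2
q = 1.2800 / 2025

6.3210e-04 m/d


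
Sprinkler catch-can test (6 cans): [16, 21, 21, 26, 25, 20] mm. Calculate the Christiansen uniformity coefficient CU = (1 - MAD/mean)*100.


mean = 21.500000 mm
MAD = 2.666667 mm
CU = (1 - 2.666667/21.500000)*100

87.5969 %


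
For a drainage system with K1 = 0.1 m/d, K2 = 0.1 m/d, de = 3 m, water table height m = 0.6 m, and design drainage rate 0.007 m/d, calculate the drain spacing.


S^2 = 8*K2*de*m/q + 4*K1*m^2/q
S^2 = 8*0.1*3*0.6/0.007 + 4*0.1*0.6^2/0.007
S = sqrt(226.2857)

15.0428 m


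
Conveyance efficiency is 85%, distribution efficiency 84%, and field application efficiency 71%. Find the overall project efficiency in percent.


Ec = 0.85, Eb = 0.84, Ea = 0.71
E = 0.85 * 0.84 * 0.71 * 100 = 50.6940%

50.6940 %


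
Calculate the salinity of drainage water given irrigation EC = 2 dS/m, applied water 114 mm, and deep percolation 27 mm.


EC_dw = EC_iw * D_iw / D_dw
EC_dw = 2 * 114 / 27
EC_dw = 228 / 27

8.4444 dS/m


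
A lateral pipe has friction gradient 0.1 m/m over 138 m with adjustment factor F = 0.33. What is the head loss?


hf = J * L * F = 0.1 * 138 * 0.33 = 4.5540 m

4.5540 m


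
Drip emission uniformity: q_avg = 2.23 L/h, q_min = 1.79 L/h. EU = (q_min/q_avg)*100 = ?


EU = (q_min/q_avg)*100 = (1.79/2.23)*100 = 80.2691%

80.2691 %


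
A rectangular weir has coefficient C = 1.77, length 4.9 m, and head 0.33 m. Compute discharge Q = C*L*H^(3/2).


Q = C * L * H^(3/2) = 1.77 * 4.9 * 0.33^1.5 = 1.77 * 4.9 * 0.189571

1.6441 m^3/s


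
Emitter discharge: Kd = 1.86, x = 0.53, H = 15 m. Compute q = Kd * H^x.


q = Kd * H^x = 1.86 * 15^0.53 = 1.86 * 4.200765

7.8134 L/h


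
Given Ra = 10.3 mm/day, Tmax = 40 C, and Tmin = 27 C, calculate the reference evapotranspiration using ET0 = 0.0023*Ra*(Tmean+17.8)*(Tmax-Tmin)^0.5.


Tmean = (Tmax + Tmin)/2 = (40 + 27)/2 = 33.5
ET0 = 0.0023 * 10.3 * (33.5 + 17.8) * sqrt(40 - 27)
ET0 = 0.0023 * 10.3 * 51.3 * 3.605551

4.3818 mm/day


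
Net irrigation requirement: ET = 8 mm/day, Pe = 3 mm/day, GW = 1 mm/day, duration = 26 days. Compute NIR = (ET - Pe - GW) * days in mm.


Daily deficit = ET - Pe - GW = 8 - 3 - 1 = 4 mm/day
NIR = 4 * 26 = 104 mm

104.0000 mm


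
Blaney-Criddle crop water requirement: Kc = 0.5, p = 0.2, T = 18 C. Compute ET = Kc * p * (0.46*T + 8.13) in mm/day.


ET = Kc * p * (0.46*T + 8.13)
ET = 0.5 * 0.2 * (0.46*18 + 8.13)
ET = 0.5 * 0.2 * 16.4100

1.6410 mm/day


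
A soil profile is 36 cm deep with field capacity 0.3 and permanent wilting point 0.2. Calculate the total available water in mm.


AWC = (FC - PWP) * d * 10
AWC = (0.3 - 0.2) * 36 * 10
AWC = 0.1000 * 36 * 10

36.0000 mm


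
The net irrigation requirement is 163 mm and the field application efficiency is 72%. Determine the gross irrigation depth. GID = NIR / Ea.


Ea = 72% = 0.72
GID = NIR / Ea = 163 / 0.72 = 226.3889 mm

226.3889 mm


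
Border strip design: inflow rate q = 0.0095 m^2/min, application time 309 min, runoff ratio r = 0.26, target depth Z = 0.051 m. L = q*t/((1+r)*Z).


L = q*t/((1+r)*Z)
L = 0.0095*309/((1+0.26)*0.051)
L = 2.9355/0.06426

45.6816 m


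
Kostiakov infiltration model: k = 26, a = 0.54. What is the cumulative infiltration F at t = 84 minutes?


F = k * t^a = 26 * 84^0.54
F = 26 * 10.942355

284.5012 mm


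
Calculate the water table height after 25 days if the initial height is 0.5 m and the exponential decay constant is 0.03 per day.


m = m0 * exp(-k*t)
m = 0.5 * exp(-0.03 * 25)
m = 0.5 * exp(-0.7500)

0.2362 m


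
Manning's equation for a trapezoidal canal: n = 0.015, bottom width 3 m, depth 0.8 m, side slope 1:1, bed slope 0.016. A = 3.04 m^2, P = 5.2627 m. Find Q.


R = A/P = 3.04/5.2627 = 0.577650
Q = (1/0.015) * 3.04 * 0.577650^(2/3) * 0.016^0.5

17.7808 m^3/s


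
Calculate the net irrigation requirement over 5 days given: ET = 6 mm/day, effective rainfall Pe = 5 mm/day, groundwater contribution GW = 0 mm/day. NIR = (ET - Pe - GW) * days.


Daily deficit = ET - Pe - GW = 6 - 5 - 0 = 1 mm/day
NIR = 1 * 5 = 5 mm

5.0000 mm


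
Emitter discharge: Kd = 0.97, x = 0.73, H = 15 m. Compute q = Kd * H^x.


q = Kd * H^x = 0.97 * 15^0.73 = 0.97 * 7.220157

7.0036 L/h


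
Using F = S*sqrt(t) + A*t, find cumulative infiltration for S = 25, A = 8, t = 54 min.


F = S*sqrt(t) + A*t
F = 25*sqrt(54) + 8*54
F = 25*7.348469 + 432

615.7117 mm


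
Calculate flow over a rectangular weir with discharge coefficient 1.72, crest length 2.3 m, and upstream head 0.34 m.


Q = C * L * H^(3/2) = 1.72 * 2.3 * 0.34^1.5 = 1.72 * 2.3 * 0.198252

0.7843 m^3/s


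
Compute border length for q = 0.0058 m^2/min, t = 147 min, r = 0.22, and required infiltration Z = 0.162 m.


L = q*t/((1+r)*Z)
L = 0.0058*147/((1+0.22)*0.162)
L = 0.8526/0.19764

4.3139 m


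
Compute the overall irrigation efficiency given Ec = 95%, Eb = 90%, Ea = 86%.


Ec = 0.95, Eb = 0.9, Ea = 0.86
E = 0.95 * 0.9 * 0.86 * 100 = 73.5300%

73.5300 %


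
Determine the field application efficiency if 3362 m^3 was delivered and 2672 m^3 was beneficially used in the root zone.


Ea = V_root / V_field * 100 = 2672 / 3362 * 100 = 79.4765%

79.4765 %


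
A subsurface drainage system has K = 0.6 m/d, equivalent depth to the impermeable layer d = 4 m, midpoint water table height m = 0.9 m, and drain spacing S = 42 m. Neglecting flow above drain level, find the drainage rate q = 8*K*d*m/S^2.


q = 8*K*d*m/S^2
q = 8*0.6*4*0.9/42^2
q = 17.2800 / 1764

0.0098 m/d


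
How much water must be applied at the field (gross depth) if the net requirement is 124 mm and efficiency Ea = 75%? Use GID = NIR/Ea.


Ea = 75% = 0.75
GID = NIR / Ea = 124 / 0.75 = 165.3333 mm

165.3333 mm


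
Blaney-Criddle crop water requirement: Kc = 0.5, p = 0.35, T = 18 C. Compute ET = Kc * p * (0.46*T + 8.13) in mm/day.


ET = Kc * p * (0.46*T + 8.13)
ET = 0.5 * 0.35 * (0.46*18 + 8.13)
ET = 0.5 * 0.35 * 16.4100

2.8718 mm/day


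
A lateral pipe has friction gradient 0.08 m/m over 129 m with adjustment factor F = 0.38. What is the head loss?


hf = J * L * F = 0.08 * 129 * 0.38 = 3.9216 m

3.9216 m


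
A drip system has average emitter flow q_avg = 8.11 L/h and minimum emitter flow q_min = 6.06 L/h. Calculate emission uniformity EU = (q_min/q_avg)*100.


EU = (q_min/q_avg)*100 = (6.06/8.11)*100 = 74.7226%

74.7226 %


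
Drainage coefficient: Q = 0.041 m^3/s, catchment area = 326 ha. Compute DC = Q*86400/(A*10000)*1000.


DC = Q * 86400 / (A * 10000) * 1000
DC = 0.041 * 86400 / (326 * 10000) * 1000
DC = 3542400.0000 / 3260000

1.0866 mm/day


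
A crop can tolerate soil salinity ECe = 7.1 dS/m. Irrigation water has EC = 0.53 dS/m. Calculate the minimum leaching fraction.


LR = ECiw / (5*ECe - ECiw)
LR = 0.53 / (5*7.1 - 0.53)
LR = 0.53 / 34.9700

0.0152


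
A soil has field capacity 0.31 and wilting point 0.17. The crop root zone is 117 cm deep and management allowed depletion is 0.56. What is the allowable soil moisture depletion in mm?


SMD = (FC - PWP) * d * MAD * 10
SMD = (0.31 - 0.17) * 117 * 0.56 * 10
SMD = 0.1400 * 117 * 0.56 * 10

91.7280 mm


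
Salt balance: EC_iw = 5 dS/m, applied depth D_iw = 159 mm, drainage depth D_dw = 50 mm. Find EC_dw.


EC_dw = EC_iw * D_iw / D_dw
EC_dw = 5 * 159 / 50
EC_dw = 795 / 50

15.9000 dS/m


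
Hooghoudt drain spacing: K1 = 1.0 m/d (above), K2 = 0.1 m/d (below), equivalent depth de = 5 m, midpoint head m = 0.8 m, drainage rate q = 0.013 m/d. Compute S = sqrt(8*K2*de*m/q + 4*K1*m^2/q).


S^2 = 8*K2*de*m/q + 4*K1*m^2/q
S^2 = 8*0.1*5*0.8/0.013 + 4*1.0*0.8^2/0.013
S = sqrt(443.0769)

21.0494 m


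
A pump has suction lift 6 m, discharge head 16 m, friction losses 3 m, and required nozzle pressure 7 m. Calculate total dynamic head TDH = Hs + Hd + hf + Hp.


TDH = Hs + Hd + hf + Hp = 6 + 16 + 3 + 7 = 32

32 m


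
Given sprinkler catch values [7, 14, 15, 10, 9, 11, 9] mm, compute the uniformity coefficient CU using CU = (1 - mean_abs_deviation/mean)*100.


mean = 10.714286 mm
MAD = 2.244898 mm
CU = (1 - 2.244898/10.714286)*100

79.0476 %


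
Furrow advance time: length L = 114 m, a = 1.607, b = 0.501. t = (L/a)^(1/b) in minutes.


t = (L/a)^(1/b)
t = (114/1.607)^(1/0.501)
t = 70.939639^(1/0.501)

4947.5384 min


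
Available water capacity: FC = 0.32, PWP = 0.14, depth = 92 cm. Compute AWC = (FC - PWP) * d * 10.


AWC = (FC - PWP) * d * 10
AWC = (0.32 - 0.14) * 92 * 10
AWC = 0.1800 * 92 * 10

165.6000 mm


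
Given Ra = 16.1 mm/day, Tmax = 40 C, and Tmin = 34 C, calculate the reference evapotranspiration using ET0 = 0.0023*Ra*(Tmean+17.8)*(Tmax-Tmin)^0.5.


Tmean = (Tmax + Tmin)/2 = (40 + 34)/2 = 37.0
ET0 = 0.0023 * 16.1 * (37.0 + 17.8) * sqrt(40 - 34)
ET0 = 0.0023 * 16.1 * 54.8 * 2.449490

4.9706 mm/day


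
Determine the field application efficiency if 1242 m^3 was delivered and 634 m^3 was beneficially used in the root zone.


Ea = V_root / V_field * 100 = 634 / 1242 * 100 = 51.0467%

51.0467 %


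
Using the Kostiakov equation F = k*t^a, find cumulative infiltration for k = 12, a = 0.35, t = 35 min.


F = k * t^a = 12 * 35^0.35
F = 12 * 3.470754

41.6490 mm


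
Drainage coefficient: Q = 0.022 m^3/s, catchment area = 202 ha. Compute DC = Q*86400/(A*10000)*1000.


DC = Q * 86400 / (A * 10000) * 1000
DC = 0.022 * 86400 / (202 * 10000) * 1000
DC = 1900800.0000 / 2020000

0.9410 mm/day


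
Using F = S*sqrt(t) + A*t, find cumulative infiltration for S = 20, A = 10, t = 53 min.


F = S*sqrt(t) + A*t
F = 20*sqrt(53) + 10*53
F = 20*7.280110 + 530

675.6022 mm


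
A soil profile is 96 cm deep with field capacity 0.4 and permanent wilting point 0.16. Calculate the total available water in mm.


AWC = (FC - PWP) * d * 10
AWC = (0.4 - 0.16) * 96 * 10
AWC = 0.2400 * 96 * 10

230.4000 mm


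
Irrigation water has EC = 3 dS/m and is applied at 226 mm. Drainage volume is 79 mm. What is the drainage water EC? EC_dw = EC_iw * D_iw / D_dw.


EC_dw = EC_iw * D_iw / D_dw
EC_dw = 3 * 226 / 79
EC_dw = 678 / 79

8.5823 dS/m


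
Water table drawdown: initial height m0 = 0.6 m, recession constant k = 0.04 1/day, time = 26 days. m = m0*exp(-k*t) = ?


m = m0 * exp(-k*t)
m = 0.6 * exp(-0.04 * 26)
m = 0.6 * exp(-1.0400)

0.2121 m


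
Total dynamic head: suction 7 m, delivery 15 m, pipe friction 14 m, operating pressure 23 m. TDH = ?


TDH = Hs + Hd + hf + Hp = 7 + 15 + 14 + 23 = 59

59 m


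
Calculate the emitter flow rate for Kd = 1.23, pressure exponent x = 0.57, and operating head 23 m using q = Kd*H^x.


q = Kd * H^x = 1.23 * 23^0.57 = 1.23 * 5.972895

7.3467 L/h


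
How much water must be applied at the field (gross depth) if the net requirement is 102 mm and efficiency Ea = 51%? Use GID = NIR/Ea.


Ea = 51% = 0.51
GID = NIR / Ea = 102 / 0.51 = 200.0000 mm

200.0000 mm


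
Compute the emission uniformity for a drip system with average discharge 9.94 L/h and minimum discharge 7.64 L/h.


EU = (q_min/q_avg)*100 = (7.64/9.94)*100 = 76.8612%

76.8612 %


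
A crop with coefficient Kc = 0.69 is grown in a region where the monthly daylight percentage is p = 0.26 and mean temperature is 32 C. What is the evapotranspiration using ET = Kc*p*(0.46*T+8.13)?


ET = Kc * p * (0.46*T + 8.13)
ET = 0.69 * 0.26 * (0.46*32 + 8.13)
ET = 0.69 * 0.26 * 22.8500

4.0993 mm/day


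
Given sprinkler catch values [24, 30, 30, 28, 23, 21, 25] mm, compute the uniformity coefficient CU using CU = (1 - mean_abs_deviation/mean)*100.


mean = 25.857143 mm
MAD = 2.979592 mm
CU = (1 - 2.979592/25.857143)*100

88.4767 %


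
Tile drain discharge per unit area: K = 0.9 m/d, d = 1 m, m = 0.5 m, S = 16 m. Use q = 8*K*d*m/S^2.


q = 8*K*d*m/S^2
q = 8*0.9*1*0.5/16^2
q = 3.6000 / 256

0.0141 m/d


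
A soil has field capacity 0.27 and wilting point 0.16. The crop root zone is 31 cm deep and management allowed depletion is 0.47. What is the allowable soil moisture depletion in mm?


SMD = (FC - PWP) * d * MAD * 10
SMD = (0.27 - 0.16) * 31 * 0.47 * 10
SMD = 0.1100 * 31 * 0.47 * 10

16.0270 mm


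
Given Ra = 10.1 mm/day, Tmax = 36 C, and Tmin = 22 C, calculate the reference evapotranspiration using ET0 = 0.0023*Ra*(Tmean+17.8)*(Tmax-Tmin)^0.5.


Tmean = (Tmax + Tmin)/2 = (36 + 22)/2 = 29.0
ET0 = 0.0023 * 10.1 * (29.0 + 17.8) * sqrt(36 - 22)
ET0 = 0.0023 * 10.1 * 46.8 * 3.741657

4.0678 mm/day


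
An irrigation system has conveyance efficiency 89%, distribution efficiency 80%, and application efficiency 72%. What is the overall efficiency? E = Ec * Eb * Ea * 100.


Ec = 0.89, Eb = 0.8, Ea = 0.72
E = 0.89 * 0.8 * 0.72 * 100 = 51.2640%

51.2640 %


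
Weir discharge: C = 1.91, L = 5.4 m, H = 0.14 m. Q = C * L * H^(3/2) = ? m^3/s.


Q = C * L * H^(3/2) = 1.91 * 5.4 * 0.14^1.5 = 1.91 * 5.4 * 0.052383

0.5403 m^3/s


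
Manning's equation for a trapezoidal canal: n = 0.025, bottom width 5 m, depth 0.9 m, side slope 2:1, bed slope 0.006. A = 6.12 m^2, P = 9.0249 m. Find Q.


R = A/P = 6.12/9.0249 = 0.678124
Q = (1/0.025) * 6.12 * 0.678124^(2/3) * 0.006^0.5

14.6361 m^3/s


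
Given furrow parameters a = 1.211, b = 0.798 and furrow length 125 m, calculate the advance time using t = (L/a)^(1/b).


t = (L/a)^(1/b)
t = (125/1.211)^(1/0.798)
t = 103.220479^(1/0.798)

333.8229 min


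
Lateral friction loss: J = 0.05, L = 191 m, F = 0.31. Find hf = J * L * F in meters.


hf = J * L * F = 0.05 * 191 * 0.31 = 2.9605 m

2.9605 m


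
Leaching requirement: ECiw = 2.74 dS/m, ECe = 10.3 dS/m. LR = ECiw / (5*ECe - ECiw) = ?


LR = ECiw / (5*ECe - ECiw)
LR = 2.74 / (5*10.3 - 2.74)
LR = 2.74 / 48.7600

0.0562


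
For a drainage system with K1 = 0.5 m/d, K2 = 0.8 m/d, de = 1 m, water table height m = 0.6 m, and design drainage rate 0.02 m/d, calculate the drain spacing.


S^2 = 8*K2*de*m/q + 4*K1*m^2/q
S^2 = 8*0.8*1*0.6/0.02 + 4*0.5*0.6^2/0.02
S = sqrt(228.0000)

15.0997 m


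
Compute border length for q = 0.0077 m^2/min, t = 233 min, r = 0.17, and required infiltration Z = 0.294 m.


L = q*t/((1+r)*Z)
L = 0.0077*233/((1+0.17)*0.294)
L = 1.7941/0.34398

5.2157 m


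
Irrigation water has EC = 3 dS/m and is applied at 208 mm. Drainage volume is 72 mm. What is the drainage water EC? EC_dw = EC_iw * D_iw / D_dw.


EC_dw = EC_iw * D_iw / D_dw
EC_dw = 3 * 208 / 72
EC_dw = 624 / 72

8.6667 dS/m


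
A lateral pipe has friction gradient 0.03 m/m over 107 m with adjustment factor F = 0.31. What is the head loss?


hf = J * L * F = 0.03 * 107 * 0.31 = 0.9951 m

0.9951 m


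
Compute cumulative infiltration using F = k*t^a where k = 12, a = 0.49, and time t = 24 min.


F = k * t^a = 12 * 24^0.49
F = 12 * 4.745735

56.9488 mm


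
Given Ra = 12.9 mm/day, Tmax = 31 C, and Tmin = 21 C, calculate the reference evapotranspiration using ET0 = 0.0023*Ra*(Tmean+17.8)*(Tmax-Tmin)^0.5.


Tmean = (Tmax + Tmin)/2 = (31 + 21)/2 = 26.0
ET0 = 0.0023 * 12.9 * (26.0 + 17.8) * sqrt(31 - 21)
ET0 = 0.0023 * 12.9 * 43.8 * 3.162278

4.1095 mm/day


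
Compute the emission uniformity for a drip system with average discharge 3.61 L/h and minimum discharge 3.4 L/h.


EU = (q_min/q_avg)*100 = (3.4/3.61)*100 = 94.1828%

94.1828 %


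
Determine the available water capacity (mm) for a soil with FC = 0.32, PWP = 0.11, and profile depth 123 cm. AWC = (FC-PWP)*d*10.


AWC = (FC - PWP) * d * 10
AWC = (0.32 - 0.11) * 123 * 10
AWC = 0.2100 * 123 * 10

258.3000 mm


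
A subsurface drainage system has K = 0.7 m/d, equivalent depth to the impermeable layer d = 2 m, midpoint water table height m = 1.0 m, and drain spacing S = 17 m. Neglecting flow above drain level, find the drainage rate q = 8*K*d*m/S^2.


q = 8*K*d*m/S^2
q = 8*0.7*2*1.0/17^2
q = 11.2000 / 289

0.0388 m/d


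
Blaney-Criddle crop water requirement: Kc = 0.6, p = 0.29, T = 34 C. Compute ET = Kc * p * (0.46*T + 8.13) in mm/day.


ET = Kc * p * (0.46*T + 8.13)
ET = 0.6 * 0.29 * (0.46*34 + 8.13)
ET = 0.6 * 0.29 * 23.7700

4.1360 mm/day


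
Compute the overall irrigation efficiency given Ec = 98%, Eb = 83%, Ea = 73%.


Ec = 0.98, Eb = 0.83, Ea = 0.73
E = 0.98 * 0.83 * 0.73 * 100 = 59.3782%

59.3782 %


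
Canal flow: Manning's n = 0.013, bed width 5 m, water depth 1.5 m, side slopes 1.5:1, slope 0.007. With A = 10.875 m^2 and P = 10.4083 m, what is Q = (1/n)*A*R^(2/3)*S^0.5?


R = A/P = 10.875/10.4083 = 1.044839
Q = (1/0.013) * 10.875 * 1.044839^(2/3) * 0.007^0.5

72.0667 m^3/s


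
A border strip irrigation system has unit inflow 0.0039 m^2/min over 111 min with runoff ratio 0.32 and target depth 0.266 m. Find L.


L = q*t/((1+r)*Z)
L = 0.0039*111/((1+0.32)*0.266)
L = 0.4329/0.35112

1.2329 m


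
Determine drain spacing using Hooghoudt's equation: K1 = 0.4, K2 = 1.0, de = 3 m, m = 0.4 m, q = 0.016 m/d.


S^2 = 8*K2*de*m/q + 4*K1*m^2/q
S^2 = 8*1.0*3*0.4/0.016 + 4*0.4*0.4^2/0.016
S = sqrt(616.0000)

24.8193 m


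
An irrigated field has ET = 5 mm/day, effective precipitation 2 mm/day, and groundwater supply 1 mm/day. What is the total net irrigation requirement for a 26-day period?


Daily deficit = ET - Pe - GW = 5 - 2 - 1 = 2 mm/day
NIR = 2 * 26 = 52 mm

52.0000 mm


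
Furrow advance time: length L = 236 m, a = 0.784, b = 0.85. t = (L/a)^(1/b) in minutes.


t = (L/a)^(1/b)
t = (236/0.784)^(1/0.85)
t = 301.020408^(1/0.85)

824.1291 min


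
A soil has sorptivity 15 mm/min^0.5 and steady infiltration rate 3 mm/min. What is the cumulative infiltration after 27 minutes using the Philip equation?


F = S*sqrt(t) + A*t
F = 15*sqrt(27) + 3*27
F = 15*5.196152 + 81

158.9423 mm


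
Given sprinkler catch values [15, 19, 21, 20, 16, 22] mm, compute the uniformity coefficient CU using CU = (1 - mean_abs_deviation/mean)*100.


mean = 18.833333 mm
MAD = 2.222222 mm
CU = (1 - 2.222222/18.833333)*100

88.2006 %


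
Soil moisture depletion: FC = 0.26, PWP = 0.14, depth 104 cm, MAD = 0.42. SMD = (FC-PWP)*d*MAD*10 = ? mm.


SMD = (FC - PWP) * d * MAD * 10
SMD = (0.26 - 0.14) * 104 * 0.42 * 10
SMD = 0.1200 * 104 * 0.42 * 10

52.4160 mm


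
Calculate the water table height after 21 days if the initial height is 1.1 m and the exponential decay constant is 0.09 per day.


m = m0 * exp(-k*t)
m = 1.1 * exp(-0.09 * 21)
m = 1.1 * exp(-1.8900)

0.1662 m


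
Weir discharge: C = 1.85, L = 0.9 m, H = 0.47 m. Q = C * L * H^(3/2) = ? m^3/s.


Q = C * L * H^(3/2) = 1.85 * 0.9 * 0.47^1.5 = 1.85 * 0.9 * 0.322216

0.5365 m^3/s


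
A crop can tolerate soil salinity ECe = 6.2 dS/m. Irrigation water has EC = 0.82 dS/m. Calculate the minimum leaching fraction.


LR = ECiw / (5*ECe - ECiw)
LR = 0.82 / (5*6.2 - 0.82)
LR = 0.82 / 30.1800

0.0272


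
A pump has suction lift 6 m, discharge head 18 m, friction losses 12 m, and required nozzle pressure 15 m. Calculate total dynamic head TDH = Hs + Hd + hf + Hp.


TDH = Hs + Hd + hf + Hp = 6 + 18 + 12 + 15 = 51

51 m


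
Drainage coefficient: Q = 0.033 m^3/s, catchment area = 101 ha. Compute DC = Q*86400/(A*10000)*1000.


DC = Q * 86400 / (A * 10000) * 1000
DC = 0.033 * 86400 / (101 * 10000) * 1000
DC = 2851200.0000 / 1010000

2.8230 mm/day


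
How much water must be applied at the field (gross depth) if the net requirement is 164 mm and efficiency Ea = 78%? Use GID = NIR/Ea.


Ea = 78% = 0.78
GID = NIR / Ea = 164 / 0.78 = 210.2564 mm

210.2564 mm


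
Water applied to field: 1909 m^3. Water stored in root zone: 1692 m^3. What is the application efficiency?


Ea = V_root / V_field * 100 = 1692 / 1909 * 100 = 88.6328%

88.6328 %


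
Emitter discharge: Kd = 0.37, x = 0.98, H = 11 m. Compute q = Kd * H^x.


q = Kd * H^x = 0.37 * 11^0.98 = 0.37 * 10.484913

3.8794 L/h


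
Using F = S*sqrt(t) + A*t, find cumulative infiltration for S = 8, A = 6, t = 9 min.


F = S*sqrt(t) + A*t
F = 8*sqrt(9) + 6*9
F = 8*3.000000 + 54

78.0000 mm


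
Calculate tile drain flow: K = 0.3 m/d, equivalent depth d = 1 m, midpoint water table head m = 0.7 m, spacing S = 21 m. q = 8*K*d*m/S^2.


q = 8*K*d*m/S^2
q = 8*0.3*1*0.7/21^2
q = 1.6800 / 441

0.0038 m/d


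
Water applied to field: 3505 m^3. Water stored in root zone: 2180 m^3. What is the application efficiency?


Ea = V_root / V_field * 100 = 2180 / 3505 * 100 = 62.1969%

62.1969 %


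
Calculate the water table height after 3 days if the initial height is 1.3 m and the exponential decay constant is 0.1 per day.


m = m0 * exp(-k*t)
m = 1.3 * exp(-0.1 * 3)
m = 1.3 * exp(-0.3000)

0.9631 m


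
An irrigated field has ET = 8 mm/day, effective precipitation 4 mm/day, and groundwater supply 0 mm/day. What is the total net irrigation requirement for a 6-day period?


Daily deficit = ET - Pe - GW = 8 - 4 - 0 = 4 mm/day
NIR = 4 * 6 = 24 mm

24.0000 mm


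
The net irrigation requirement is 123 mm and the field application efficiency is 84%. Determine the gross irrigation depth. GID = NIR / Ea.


Ea = 84% = 0.84
GID = NIR / Ea = 123 / 0.84 = 146.4286 mm

146.4286 mm


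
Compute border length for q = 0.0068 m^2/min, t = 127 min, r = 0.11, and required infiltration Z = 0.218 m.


L = q*t/((1+r)*Z)
L = 0.0068*127/((1+0.11)*0.218)
L = 0.8636/0.24198

3.5689 m


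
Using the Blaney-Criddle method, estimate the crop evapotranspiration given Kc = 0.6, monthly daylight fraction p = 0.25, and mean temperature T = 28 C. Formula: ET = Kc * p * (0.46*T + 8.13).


ET = Kc * p * (0.46*T + 8.13)
ET = 0.6 * 0.25 * (0.46*28 + 8.13)
ET = 0.6 * 0.25 * 21.0100

3.1515 mm/day


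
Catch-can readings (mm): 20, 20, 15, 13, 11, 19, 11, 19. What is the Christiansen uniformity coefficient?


mean = 16.000000 mm
MAD = 3.500000 mm
CU = (1 - 3.500000/16.000000)*100

78.1250 %


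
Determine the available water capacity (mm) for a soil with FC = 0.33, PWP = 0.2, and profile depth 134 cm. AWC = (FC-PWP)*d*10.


AWC = (FC - PWP) * d * 10
AWC = (0.33 - 0.2) * 134 * 10
AWC = 0.1300 * 134 * 10

174.2000 mm


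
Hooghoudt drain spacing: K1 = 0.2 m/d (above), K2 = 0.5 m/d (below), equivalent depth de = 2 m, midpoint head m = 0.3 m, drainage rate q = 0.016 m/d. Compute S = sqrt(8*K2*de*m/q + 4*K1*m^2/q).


S^2 = 8*K2*de*m/q + 4*K1*m^2/q
S^2 = 8*0.5*2*0.3/0.016 + 4*0.2*0.3^2/0.016
S = sqrt(154.5000)

12.4298 m


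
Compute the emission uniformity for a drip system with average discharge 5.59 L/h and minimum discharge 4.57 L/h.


EU = (q_min/q_avg)*100 = (4.57/5.59)*100 = 81.7531%

81.7531 %


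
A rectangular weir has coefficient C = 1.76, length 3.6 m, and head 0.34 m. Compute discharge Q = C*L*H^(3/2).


Q = C * L * H^(3/2) = 1.76 * 3.6 * 0.34^1.5 = 1.76 * 3.6 * 0.198252

1.2561 m^3/s


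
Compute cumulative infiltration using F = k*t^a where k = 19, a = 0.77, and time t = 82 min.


F = k * t^a = 19 * 82^0.77
F = 19 * 29.760256

565.4449 mm


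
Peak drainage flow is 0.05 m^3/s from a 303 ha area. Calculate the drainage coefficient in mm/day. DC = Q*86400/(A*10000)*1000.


DC = Q * 86400 / (A * 10000) * 1000
DC = 0.05 * 86400 / (303 * 10000) * 1000
DC = 4320000.0000 / 3030000

1.4257 mm/day


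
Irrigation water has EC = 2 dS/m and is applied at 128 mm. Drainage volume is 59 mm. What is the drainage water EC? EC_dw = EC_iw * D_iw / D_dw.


EC_dw = EC_iw * D_iw / D_dw
EC_dw = 2 * 128 / 59
EC_dw = 256 / 59

4.3390 dS/m


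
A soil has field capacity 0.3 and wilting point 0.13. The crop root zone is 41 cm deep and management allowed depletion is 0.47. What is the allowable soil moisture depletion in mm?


SMD = (FC - PWP) * d * MAD * 10
SMD = (0.3 - 0.13) * 41 * 0.47 * 10
SMD = 0.1700 * 41 * 0.47 * 10

32.7590 mm


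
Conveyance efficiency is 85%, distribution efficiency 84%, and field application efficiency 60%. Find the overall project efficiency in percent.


Ec = 0.85, Eb = 0.84, Ea = 0.6
E = 0.85 * 0.84 * 0.6 * 100 = 42.8400%

42.8400 %


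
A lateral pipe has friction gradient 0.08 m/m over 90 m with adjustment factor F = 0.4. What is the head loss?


hf = J * L * F = 0.08 * 90 * 0.4 = 2.8800 m

2.8800 m
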